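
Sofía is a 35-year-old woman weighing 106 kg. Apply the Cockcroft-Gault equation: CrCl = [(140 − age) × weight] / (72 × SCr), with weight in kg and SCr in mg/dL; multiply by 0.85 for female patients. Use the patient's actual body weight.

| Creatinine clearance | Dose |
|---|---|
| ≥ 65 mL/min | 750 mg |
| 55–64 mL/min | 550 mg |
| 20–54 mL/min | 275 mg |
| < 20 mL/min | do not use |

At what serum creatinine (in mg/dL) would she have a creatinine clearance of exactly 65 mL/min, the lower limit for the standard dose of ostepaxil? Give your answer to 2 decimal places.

2.02 mg/dL

Standard dose requires CrCl ≥ 65 mL/min.
Set (140 − 35) × 106 × 0.85 / (72 × SCr) = 65
SCr = (140 − 35) × 106 × 0.85 / (72 × 65) = 2.021 mg/dL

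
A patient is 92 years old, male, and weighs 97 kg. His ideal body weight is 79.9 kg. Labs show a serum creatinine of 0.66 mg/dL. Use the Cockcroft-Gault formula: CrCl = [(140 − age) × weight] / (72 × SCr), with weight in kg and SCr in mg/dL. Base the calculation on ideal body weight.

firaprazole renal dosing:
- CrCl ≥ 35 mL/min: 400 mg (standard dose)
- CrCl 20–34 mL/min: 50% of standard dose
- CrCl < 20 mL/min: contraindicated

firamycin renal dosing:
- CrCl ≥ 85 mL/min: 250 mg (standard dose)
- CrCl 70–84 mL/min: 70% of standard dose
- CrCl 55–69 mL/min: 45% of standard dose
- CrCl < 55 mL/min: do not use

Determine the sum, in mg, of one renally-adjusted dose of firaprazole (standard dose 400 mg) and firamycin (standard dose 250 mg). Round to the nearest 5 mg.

575 mg

CrCl = (140 − 92) × 79.9 / (72 × 0.66) = 3835.2 / 47.52 ≈ 80.7 mL/min
CrCl ≈ 81 mL/min.
firaprazole: ≥ 35 mL/min → 100% of 400 mg = 400 mg.
firamycin: 70–84 mL/min → 70% of 250 mg = 175 mg.
Total = 400 + 175 = 575 mg.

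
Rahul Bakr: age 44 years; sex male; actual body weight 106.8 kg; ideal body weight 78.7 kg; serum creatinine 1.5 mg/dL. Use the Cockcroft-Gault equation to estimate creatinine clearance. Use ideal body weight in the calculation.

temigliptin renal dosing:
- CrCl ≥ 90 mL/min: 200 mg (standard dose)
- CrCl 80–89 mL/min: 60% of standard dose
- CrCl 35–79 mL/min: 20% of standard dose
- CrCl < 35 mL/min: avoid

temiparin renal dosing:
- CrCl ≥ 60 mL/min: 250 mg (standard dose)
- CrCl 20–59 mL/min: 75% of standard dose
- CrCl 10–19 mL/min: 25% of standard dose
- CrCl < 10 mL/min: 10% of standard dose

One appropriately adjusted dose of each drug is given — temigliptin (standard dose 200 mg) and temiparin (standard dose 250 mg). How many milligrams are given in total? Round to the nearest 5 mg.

290 mg

CrCl = (140 − 44) × 78.7 / (72 × 1.5) = 7555.2 / 108.00 ≈ 70.0 mL/min
CrCl ≈ 70 mL/min.
temigliptin: 35–79 mL/min → 20% of 200 mg = 40 mg.
temiparin: ≥ 60 mL/min → 100% of 250 mg = 250 mg.
Total = 40 + 250 = 290 mg.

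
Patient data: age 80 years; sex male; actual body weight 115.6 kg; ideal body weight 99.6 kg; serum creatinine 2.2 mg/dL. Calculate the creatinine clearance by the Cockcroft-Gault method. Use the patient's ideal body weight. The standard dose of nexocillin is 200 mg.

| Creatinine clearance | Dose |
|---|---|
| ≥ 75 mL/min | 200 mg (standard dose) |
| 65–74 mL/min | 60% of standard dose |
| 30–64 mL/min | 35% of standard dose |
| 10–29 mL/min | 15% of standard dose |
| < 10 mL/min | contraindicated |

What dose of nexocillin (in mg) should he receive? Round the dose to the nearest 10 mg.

CrCl = (140 − 80) × 99.6 / (72 × 2.2) = 5976.0 / 158.40 ≈ 37.7 mL/min
CrCl ≈ 38 mL/min → bracket 30–64 mL/min.
35% of 200 mg = 70 mg

70 mg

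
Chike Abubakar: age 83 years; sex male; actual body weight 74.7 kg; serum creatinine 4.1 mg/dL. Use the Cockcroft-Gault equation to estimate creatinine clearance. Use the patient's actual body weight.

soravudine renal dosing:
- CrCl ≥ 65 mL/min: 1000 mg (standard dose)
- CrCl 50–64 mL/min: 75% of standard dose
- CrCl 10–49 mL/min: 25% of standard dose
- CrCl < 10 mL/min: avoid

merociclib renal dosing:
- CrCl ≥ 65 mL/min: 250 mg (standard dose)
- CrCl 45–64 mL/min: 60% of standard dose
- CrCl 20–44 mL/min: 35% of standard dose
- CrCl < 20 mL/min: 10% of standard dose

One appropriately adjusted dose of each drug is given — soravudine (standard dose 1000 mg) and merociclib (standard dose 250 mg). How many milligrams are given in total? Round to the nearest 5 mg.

275 mg

CrCl = (140 − 83) × 74.7 / (72 × 4.1) = 4257.9 / 295.20 ≈ 14.4 mL/min
CrCl ≈ 14 mL/min.
soravudine: 10–49 mL/min → 25% of 1000 mg = 250 mg.
merociclib: < 20 mL/min → 10% of 250 mg = 25 mg.
Total = 250 + 25 = 275 mg.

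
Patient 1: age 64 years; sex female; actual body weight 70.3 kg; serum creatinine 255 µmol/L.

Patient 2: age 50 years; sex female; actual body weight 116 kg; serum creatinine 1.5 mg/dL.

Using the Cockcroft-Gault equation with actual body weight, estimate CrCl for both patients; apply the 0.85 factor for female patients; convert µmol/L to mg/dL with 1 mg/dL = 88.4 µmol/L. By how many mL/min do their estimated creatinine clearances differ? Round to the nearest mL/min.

60 mL/min

Patient 1: SCr = 255 / 88.4 = 2.885 mg/dL
Patient 1: CrCl = (140 − 64) × 70.3 / (72 × 2.885) × 0.85 = 5342.8 / 207.72 × 0.85 ≈ 21.9 mL/min
Patient 2: CrCl = (140 − 50) × 116 / (72 × 1.5) × 0.85 = 10440.0 / 108.00 × 0.85 ≈ 82.2 mL/min
|21.9 − 82.2| = 60.3 mL/min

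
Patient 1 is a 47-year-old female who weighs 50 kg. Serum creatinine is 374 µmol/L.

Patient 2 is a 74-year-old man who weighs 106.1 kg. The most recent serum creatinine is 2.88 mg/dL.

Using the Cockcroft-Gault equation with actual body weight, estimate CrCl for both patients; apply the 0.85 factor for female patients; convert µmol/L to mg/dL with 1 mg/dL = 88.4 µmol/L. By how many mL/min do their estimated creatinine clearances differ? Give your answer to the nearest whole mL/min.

Patient 1: SCr = 374 / 88.4 = 4.231 mg/dL
Patient 1: CrCl = (140 − 47) × 50 / (72 × 4.231) × 0.85 = 4650.0 / 304.63 × 0.85 ≈ 13.0 mL/min
Patient 2: CrCl = (140 − 74) × 106.1 / (72 × 2.88) = 7002.6 / 207.36 ≈ 33.8 mL/min
|13.0 − 33.8| = 20.8 mL/min

21 mL/min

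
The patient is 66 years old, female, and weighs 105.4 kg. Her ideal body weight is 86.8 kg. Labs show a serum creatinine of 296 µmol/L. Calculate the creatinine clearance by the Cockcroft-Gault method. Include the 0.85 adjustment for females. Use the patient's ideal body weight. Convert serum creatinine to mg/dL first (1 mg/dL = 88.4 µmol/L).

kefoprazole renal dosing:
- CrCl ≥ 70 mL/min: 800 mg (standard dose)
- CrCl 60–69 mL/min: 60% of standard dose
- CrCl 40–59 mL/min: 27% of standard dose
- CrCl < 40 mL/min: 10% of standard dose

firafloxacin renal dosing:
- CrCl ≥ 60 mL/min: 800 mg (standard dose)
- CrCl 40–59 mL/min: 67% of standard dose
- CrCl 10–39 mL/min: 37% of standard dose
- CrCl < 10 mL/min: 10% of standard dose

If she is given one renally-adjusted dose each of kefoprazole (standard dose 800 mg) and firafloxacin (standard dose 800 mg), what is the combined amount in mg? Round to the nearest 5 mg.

SCr = 296 / 88.4 = 3.348 mg/dL
CrCl = (140 − 66) × 86.8 / (72 × 3.348) × 0.85 = 6423.2 / 241.06 × 0.85 ≈ 22.6 mL/min
CrCl ≈ 23 mL/min.
kefoprazole: < 40 mL/min → 10% of 800 mg = 80 mg.
firafloxacin: 10–39 mL/min → 37% of 800 mg = 296 mg.
Total = 80 + 296 = 376 mg.

375 mg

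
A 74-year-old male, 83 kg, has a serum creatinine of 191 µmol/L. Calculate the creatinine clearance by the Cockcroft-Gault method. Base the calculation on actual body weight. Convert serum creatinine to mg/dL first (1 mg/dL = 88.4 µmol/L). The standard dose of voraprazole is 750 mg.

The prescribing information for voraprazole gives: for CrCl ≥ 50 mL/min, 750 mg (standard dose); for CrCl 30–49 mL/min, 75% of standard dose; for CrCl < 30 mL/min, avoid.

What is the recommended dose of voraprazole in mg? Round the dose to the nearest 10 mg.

SCr = 191 / 88.4 = 2.161 mg/dL
CrCl = (140 − 74) × 83 / (72 × 2.161) = 5478.0 / 155.59 ≈ 35.2 mL/min
CrCl ≈ 35 mL/min → bracket 30–49 mL/min.
75% of 750 mg = 562.5 mg → 560 mg

560 mg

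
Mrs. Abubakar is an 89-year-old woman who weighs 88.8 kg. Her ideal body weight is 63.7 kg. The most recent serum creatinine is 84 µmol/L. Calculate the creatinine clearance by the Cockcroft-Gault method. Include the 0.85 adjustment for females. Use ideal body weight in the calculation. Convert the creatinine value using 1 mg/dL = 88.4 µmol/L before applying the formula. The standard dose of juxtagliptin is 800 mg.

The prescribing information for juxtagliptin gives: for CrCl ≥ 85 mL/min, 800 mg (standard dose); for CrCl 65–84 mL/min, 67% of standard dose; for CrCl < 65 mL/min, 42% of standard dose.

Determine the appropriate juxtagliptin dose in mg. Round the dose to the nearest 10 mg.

340 mg

SCr = 84 / 88.4 = 0.95 mg/dL
CrCl = (140 − 89) × 63.7 / (72 × 0.95) × 0.85 = 3248.7 / 68.40 × 0.85 ≈ 40.4 mL/min
CrCl ≈ 40 mL/min → bracket < 65 mL/min.
42% of 800 mg = 336 mg → 340 mg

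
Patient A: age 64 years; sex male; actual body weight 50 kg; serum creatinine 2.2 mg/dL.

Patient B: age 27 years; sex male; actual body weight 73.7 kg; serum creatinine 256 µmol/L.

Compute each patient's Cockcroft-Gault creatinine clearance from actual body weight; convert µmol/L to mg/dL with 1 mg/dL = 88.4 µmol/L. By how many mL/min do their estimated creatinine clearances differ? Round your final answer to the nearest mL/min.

16 mL/min

Patient A: CrCl = (140 − 64) × 50 / (72 × 2.2) = 3800.0 / 158.40 ≈ 24.0 mL/min
Patient B: SCr = 256 / 88.4 = 2.896 mg/dL
Patient B: CrCl = (140 − 27) × 73.7 / (72 × 2.896) = 8328.1 / 208.51 ≈ 39.9 mL/min
|24.0 − 39.9| = 15.9 mL/min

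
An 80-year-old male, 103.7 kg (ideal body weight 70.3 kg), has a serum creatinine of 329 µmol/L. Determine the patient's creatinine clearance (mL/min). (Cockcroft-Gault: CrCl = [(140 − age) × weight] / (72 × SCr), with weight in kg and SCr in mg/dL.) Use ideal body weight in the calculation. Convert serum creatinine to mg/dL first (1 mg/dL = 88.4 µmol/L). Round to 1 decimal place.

15.7 mL/min

SCr = 329 / 88.4 = 3.722 mg/dL
CrCl = (140 − 80) × 70.3 / (72 × 3.722) = 4218.0 / 267.98 ≈ 15.7 mL/min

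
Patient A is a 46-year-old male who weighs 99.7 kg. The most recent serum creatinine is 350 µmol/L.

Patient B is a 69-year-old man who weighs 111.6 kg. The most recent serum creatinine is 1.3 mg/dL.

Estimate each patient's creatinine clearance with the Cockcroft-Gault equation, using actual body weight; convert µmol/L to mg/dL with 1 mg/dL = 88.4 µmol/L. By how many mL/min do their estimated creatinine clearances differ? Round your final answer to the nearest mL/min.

52 mL/min

Patient A: SCr = 350 / 88.4 = 3.959 mg/dL
Patient A: CrCl = (140 − 46) × 99.7 / (72 × 3.959) = 9371.8 / 285.05 ≈ 32.9 mL/min
Patient B: CrCl = (140 − 69) × 111.6 / (72 × 1.3) = 7923.6 / 93.60 ≈ 84.7 mL/min
|32.9 − 84.7| = 51.8 mL/min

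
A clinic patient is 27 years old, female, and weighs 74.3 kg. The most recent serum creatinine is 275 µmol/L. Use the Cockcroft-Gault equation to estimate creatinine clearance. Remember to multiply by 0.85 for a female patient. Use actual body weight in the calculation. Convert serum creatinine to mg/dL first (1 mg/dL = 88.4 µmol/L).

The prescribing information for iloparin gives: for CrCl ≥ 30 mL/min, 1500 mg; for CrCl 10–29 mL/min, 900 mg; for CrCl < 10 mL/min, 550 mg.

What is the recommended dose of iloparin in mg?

1500 mg

SCr = 275 / 88.4 = 3.111 mg/dL
CrCl = (140 − 27) × 74.3 / (72 × 3.111) × 0.85 = 8395.9 / 223.99 × 0.85 ≈ 31.9 mL/min
CrCl ≈ 32 mL/min → bracket ≥ 30 mL/min.
Dose for this bracket: 1500 mg.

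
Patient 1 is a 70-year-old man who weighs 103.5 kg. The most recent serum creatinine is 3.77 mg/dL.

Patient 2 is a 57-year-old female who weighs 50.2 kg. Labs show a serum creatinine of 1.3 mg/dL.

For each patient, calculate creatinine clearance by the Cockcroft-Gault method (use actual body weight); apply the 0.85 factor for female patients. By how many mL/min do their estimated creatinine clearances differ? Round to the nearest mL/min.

Patient 1: CrCl = (140 − 70) × 103.5 / (72 × 3.77) = 7245.0 / 271.44 ≈ 26.7 mL/min
Patient 2: CrCl = (140 − 57) × 50.2 / (72 × 1.3) × 0.85 = 4166.6 / 93.60 × 0.85 ≈ 37.8 mL/min
|26.7 − 37.8| = 11.1 mL/min

11 mL/min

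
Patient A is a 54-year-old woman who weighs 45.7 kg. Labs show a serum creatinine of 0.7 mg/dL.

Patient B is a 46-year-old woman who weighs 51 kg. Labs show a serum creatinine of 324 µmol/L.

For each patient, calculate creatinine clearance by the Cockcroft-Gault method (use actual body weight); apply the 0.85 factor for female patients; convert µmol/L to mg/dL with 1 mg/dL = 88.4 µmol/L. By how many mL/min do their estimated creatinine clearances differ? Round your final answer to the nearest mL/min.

51 mL/min

Patient A: CrCl = (140 − 54) × 45.7 / (72 × 0.7) × 0.85 = 3930.2 / 50.40 × 0.85 ≈ 66.3 mL/min
Patient B: SCr = 324 / 88.4 = 3.665 mg/dL
Patient B: CrCl = (140 − 46) × 51 / (72 × 3.665) × 0.85 = 4794.0 / 263.88 × 0.85 ≈ 15.4 mL/min
|66.3 − 15.4| = 50.9 mL/min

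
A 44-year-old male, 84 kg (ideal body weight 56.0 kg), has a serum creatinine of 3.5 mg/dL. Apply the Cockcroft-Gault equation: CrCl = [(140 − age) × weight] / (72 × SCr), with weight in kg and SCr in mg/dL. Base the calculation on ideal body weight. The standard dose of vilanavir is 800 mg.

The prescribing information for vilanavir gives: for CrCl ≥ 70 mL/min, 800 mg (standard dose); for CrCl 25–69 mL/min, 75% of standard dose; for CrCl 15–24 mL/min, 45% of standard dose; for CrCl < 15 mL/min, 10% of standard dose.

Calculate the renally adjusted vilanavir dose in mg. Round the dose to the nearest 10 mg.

360 mg

CrCl = (140 − 44) × 56 / (72 × 3.5) = 5376.0 / 252.00 ≈ 21.3 mL/min
CrCl ≈ 21 mL/min → bracket 15–24 mL/min.
45% of 800 mg = 360 mg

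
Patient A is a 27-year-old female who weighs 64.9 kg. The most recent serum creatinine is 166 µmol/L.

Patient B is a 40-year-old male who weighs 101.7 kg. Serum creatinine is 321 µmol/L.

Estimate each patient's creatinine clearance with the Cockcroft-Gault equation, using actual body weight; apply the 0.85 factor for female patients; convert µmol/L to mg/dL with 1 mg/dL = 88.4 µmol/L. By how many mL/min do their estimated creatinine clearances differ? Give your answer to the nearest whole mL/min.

Patient A: SCr = 166 / 88.4 = 1.878 mg/dL
Patient A: CrCl = (140 − 27) × 64.9 / (72 × 1.878) × 0.85 = 7333.7 / 135.22 × 0.85 ≈ 46.1 mL/min
Patient B: SCr = 321 / 88.4 = 3.631 mg/dL
Patient B: CrCl = (140 − 40) × 101.7 / (72 × 3.631) = 10170.0 / 261.43 ≈ 38.9 mL/min
|46.1 − 38.9| = 7.2 mL/min

7 mL/min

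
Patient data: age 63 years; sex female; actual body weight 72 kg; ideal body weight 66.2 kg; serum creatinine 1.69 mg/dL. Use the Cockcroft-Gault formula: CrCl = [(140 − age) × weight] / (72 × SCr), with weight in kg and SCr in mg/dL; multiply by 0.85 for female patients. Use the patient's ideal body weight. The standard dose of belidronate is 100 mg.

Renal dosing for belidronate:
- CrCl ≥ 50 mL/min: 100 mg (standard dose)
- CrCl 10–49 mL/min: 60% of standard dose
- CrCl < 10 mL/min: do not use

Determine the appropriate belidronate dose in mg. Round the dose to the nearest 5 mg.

60 mg

CrCl = (140 − 63) × 66.2 / (72 × 1.69) × 0.85 = 5097.4 / 121.68 × 0.85 ≈ 35.6 mL/min
CrCl ≈ 36 mL/min → bracket 10–49 mL/min.
60% of 100 mg = 60 mg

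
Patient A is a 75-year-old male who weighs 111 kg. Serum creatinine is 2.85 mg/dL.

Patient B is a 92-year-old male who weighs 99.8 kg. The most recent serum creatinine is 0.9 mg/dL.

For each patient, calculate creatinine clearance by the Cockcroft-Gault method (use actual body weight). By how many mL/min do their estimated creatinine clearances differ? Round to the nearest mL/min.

39 mL/min

Patient A: CrCl = (140 − 75) × 111 / (72 × 2.85) = 7215.0 / 205.20 ≈ 35.2 mL/min
Patient B: CrCl = (140 − 92) × 99.8 / (72 × 0.9) = 4790.4 / 64.80 ≈ 73.9 mL/min
|35.2 − 73.9| = 38.7 mL/min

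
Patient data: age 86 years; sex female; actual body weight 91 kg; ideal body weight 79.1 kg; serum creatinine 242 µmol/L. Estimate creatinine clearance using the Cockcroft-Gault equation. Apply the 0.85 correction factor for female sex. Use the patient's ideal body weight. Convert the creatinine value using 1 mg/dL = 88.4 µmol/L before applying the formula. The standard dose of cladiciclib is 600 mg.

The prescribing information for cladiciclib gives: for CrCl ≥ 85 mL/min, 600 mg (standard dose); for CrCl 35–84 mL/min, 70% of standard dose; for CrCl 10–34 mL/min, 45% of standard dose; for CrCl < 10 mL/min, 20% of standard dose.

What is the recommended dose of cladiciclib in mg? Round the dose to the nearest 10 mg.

SCr = 242 / 88.4 = 2.738 mg/dL
CrCl = (140 − 86) × 79.1 / (72 × 2.738) × 0.85 = 4271.4 / 197.14 × 0.85 ≈ 18.4 mL/min
CrCl ≈ 18 mL/min → bracket 10–34 mL/min.
45% of 600 mg = 270 mg

270 mg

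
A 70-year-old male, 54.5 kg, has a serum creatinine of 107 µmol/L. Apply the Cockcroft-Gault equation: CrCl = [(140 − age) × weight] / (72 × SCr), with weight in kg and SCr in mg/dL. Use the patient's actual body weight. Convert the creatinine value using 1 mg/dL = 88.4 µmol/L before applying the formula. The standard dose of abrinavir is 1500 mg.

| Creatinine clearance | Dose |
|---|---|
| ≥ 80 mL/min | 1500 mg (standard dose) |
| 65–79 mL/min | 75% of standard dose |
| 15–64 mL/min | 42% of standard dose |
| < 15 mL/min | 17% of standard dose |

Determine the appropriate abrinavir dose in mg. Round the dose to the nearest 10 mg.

SCr = 107 / 88.4 = 1.21 mg/dL
CrCl = (140 − 70) × 54.5 / (72 × 1.21) = 3815.0 / 87.12 ≈ 43.8 mL/min
CrCl ≈ 44 mL/min → bracket 15–64 mL/min.
42% of 1500 mg = 630 mg

630 mg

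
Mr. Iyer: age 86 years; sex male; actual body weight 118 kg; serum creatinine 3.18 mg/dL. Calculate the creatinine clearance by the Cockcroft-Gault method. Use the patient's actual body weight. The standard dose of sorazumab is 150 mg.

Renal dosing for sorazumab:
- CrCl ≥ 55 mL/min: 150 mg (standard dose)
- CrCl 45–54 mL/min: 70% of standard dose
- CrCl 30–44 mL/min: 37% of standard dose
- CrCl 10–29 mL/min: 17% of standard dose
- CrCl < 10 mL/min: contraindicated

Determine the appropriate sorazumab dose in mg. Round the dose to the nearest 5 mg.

CrCl = (140 − 86) × 118 / (72 × 3.18) = 6372.0 / 228.96 ≈ 27.8 mL/min
CrCl ≈ 28 mL/min → bracket 10–29 mL/min.
17% of 150 mg = 25.5 mg → 25 mg

25 mg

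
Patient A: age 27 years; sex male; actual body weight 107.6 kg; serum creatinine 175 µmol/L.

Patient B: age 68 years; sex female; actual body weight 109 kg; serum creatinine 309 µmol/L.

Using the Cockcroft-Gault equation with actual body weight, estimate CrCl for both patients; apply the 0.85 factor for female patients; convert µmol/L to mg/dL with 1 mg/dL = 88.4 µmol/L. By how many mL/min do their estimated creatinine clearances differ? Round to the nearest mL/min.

Patient A: SCr = 175 / 88.4 = 1.98 mg/dL
Patient A: CrCl = (140 − 27) × 107.6 / (72 × 1.98) = 12158.8 / 142.56 ≈ 85.3 mL/min
Patient B: SCr = 309 / 88.4 = 3.495 mg/dL
Patient B: CrCl = (140 − 68) × 109 / (72 × 3.495) × 0.85 = 7848.0 / 251.64 × 0.85 ≈ 26.5 mL/min
|85.3 − 26.5| = 58.8 mL/min

59 mL/min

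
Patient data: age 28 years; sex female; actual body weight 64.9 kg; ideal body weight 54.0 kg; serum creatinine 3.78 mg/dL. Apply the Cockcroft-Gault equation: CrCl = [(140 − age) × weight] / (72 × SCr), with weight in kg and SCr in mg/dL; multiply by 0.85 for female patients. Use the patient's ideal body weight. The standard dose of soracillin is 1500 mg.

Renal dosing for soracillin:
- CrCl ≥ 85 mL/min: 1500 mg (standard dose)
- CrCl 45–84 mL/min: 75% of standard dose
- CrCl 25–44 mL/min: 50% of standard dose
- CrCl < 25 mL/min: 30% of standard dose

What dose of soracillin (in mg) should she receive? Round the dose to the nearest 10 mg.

CrCl = (140 − 28) × 54 / (72 × 3.78) × 0.85 = 6048.0 / 272.16 × 0.85 ≈ 18.9 mL/min
CrCl ≈ 19 mL/min → bracket < 25 mL/min.
30% of 1500 mg = 450 mg

450 mg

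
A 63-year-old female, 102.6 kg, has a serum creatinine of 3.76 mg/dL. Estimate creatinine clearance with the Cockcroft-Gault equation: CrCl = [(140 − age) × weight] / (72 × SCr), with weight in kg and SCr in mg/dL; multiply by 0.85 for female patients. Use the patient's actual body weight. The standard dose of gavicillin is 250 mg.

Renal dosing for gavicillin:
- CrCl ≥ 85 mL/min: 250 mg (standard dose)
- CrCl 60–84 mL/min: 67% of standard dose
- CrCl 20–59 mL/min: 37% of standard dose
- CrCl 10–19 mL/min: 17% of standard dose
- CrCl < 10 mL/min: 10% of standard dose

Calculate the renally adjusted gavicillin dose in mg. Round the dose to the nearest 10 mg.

CrCl = (140 − 63) × 102.6 / (72 × 3.76) × 0.85 = 7900.2 / 270.72 × 0.85 ≈ 24.8 mL/min
CrCl ≈ 25 mL/min → bracket 20–59 mL/min.
37% of 250 mg = 92.5 mg → 90 mg

90 mg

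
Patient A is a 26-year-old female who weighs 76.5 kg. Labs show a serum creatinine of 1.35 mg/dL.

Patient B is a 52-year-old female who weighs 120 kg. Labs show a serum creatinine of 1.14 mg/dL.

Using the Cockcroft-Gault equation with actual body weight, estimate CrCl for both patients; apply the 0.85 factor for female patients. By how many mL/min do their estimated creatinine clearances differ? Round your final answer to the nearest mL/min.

33 mL/min

Patient A: CrCl = (140 − 26) × 76.5 / (72 × 1.35) × 0.85 = 8721.0 / 97.20 × 0.85 ≈ 76.3 mL/min
Patient B: CrCl = (140 − 52) × 120 / (72 × 1.14) × 0.85 = 10560.0 / 82.08 × 0.85 ≈ 109.4 mL/min
|76.3 − 109.4| = 33.1 mL/min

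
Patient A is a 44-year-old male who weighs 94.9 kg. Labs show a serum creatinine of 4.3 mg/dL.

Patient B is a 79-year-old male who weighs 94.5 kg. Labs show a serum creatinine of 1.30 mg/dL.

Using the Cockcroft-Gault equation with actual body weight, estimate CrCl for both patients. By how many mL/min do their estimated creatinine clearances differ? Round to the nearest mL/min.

Patient A: CrCl = (140 − 44) × 94.9 / (72 × 4.3) = 9110.4 / 309.60 ≈ 29.4 mL/min
Patient B: CrCl = (140 − 79) × 94.5 / (72 × 1.3) = 5764.5 / 93.60 ≈ 61.6 mL/min
|29.4 − 61.6| = 32.2 mL/min

32 mL/min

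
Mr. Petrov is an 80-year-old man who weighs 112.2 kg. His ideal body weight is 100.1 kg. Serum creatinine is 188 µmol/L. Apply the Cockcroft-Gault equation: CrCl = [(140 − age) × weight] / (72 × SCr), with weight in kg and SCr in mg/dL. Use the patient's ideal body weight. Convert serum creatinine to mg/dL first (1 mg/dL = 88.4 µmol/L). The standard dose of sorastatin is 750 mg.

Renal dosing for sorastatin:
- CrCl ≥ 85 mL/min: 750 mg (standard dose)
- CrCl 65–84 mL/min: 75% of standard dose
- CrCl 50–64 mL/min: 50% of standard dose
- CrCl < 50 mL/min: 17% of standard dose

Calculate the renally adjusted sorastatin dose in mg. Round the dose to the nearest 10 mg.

130 mg

SCr = 188 / 88.4 = 2.127 mg/dL
CrCl = (140 − 80) × 100.1 / (72 × 2.127) = 6006.0 / 153.14 ≈ 39.2 mL/min
CrCl ≈ 39 mL/min → bracket < 50 mL/min.
17% of 750 mg = 127.5 mg → 130 mg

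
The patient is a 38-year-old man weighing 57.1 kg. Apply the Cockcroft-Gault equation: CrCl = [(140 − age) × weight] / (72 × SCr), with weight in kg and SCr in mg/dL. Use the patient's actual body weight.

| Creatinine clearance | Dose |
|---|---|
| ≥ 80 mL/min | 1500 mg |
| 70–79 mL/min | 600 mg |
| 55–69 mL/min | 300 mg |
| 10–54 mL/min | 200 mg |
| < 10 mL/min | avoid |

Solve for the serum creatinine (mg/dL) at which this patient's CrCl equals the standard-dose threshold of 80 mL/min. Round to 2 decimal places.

1.01 mg/dL

Standard dose requires CrCl ≥ 80 mL/min.
Set (140 − 38) × 57.1 / (72 × SCr) = 80
SCr = (140 − 38) × 57.1 / (72 × 80) = 1.011 mg/dL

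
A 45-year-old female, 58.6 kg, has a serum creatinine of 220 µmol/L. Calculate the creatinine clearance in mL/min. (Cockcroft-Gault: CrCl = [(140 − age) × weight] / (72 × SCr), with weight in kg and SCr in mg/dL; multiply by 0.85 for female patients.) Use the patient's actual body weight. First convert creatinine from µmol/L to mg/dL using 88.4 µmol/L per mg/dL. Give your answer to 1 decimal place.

26.4 mL/min

SCr = 220 / 88.4 = 2.489 mg/dL
CrCl = (140 − 45) × 58.6 / (72 × 2.489) × 0.85 = 5567.0 / 179.21 × 0.85 ≈ 26.4 mL/min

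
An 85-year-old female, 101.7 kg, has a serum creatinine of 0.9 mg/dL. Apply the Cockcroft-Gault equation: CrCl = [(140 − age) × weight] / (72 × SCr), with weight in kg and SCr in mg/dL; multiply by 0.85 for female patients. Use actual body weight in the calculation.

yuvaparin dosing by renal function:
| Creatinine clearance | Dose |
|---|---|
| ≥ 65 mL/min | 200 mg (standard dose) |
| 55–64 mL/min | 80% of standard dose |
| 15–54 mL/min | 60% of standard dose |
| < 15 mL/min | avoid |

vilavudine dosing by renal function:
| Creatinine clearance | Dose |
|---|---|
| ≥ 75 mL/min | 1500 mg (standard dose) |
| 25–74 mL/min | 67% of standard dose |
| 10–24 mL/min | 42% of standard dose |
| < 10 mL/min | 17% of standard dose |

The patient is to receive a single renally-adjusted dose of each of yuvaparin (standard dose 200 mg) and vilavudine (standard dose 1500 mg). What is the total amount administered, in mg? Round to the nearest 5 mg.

1205 mg

CrCl = (140 − 85) × 101.7 / (72 × 0.9) × 0.85 = 5593.5 / 64.80 × 0.85 ≈ 73.4 mL/min
CrCl ≈ 73 mL/min.
yuvaparin: ≥ 65 mL/min → 100% of 200 mg = 200 mg.
vilavudine: 25–74 mL/min → 67% of 1500 mg = 1005 mg.
Total = 200 + 1005 = 1205 mg.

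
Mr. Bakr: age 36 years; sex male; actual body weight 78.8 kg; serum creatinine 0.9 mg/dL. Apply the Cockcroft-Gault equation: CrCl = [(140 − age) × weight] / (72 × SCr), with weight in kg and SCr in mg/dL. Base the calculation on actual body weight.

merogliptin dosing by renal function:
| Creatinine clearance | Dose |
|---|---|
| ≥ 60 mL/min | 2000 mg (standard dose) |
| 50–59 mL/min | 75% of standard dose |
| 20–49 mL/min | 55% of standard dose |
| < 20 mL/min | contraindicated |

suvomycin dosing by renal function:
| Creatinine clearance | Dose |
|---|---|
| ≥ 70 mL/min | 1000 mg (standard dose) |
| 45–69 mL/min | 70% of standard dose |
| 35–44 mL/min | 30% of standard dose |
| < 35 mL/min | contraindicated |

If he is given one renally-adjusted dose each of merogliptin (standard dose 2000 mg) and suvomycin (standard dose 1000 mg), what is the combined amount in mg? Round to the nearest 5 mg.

3000 mg

CrCl = (140 − 36) × 78.8 / (72 × 0.9) = 8195.2 / 64.80 ≈ 126.5 mL/min
CrCl ≈ 126 mL/min.
merogliptin: ≥ 60 mL/min → 100% of 2000 mg = 2000 mg.
suvomycin: ≥ 70 mL/min → 100% of 1000 mg = 1000 mg.
Total = 2000 + 1000 = 3000 mg.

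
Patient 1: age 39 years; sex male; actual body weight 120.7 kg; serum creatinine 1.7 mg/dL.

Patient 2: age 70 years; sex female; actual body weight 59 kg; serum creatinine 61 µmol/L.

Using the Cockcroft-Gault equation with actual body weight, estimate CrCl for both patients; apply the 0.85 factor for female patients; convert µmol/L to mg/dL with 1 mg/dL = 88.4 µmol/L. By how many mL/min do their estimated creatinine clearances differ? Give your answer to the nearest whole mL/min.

Patient 1: CrCl = (140 − 39) × 120.7 / (72 × 1.7) = 12190.7 / 122.40 ≈ 99.6 mL/min
Patient 2: SCr = 61 / 88.4 = 0.69 mg/dL
Patient 2: CrCl = (140 − 70) × 59 / (72 × 0.69) × 0.85 = 4130.0 / 49.68 × 0.85 ≈ 70.7 mL/min
|99.6 − 70.7| = 28.9 mL/min

29 mL/min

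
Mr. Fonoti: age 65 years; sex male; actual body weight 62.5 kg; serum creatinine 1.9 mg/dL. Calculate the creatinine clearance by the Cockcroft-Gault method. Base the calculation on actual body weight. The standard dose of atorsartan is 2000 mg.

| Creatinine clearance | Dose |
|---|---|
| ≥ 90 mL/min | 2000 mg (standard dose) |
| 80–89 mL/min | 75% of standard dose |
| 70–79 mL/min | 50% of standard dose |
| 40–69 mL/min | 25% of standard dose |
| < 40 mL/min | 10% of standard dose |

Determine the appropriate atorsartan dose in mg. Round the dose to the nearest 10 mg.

200 mg

CrCl = (140 − 65) × 62.5 / (72 × 1.9) = 4687.5 / 136.80 ≈ 34.3 mL/min
CrCl ≈ 34 mL/min → bracket < 40 mL/min.
10% of 2000 mg = 200 mg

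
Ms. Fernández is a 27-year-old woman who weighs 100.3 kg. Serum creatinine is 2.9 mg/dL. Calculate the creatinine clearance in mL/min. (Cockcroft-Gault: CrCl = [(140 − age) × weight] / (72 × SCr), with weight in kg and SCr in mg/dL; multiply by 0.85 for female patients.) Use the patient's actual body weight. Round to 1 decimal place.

46.1 mL/min

CrCl = (140 − 27) × 100.3 / (72 × 2.9) × 0.85 = 11333.9 / 208.80 × 0.85 ≈ 46.1 mL/min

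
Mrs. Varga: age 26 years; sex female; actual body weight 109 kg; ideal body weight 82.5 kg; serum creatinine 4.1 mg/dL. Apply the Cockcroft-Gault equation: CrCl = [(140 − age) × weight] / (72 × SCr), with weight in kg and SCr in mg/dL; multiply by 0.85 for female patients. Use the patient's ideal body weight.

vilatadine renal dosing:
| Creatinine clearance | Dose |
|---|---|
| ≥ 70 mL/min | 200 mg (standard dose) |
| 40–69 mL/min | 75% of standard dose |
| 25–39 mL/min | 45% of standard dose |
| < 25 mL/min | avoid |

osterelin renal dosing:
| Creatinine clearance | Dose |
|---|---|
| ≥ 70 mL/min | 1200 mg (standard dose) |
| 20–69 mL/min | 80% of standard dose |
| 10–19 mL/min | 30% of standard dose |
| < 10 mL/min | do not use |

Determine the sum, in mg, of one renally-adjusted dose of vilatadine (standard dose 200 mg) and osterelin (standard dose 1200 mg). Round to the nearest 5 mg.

1050 mg

CrCl = (140 − 26) × 82.5 / (72 × 4.1) × 0.85 = 9405.0 / 295.20 × 0.85 ≈ 27.1 mL/min
CrCl ≈ 27 mL/min.
vilatadine: 25–39 mL/min → 45% of 200 mg = 90 mg.
osterelin: 20–69 mL/min → 80% of 1200 mg = 960 mg.
Total = 90 + 960 = 1050 mg.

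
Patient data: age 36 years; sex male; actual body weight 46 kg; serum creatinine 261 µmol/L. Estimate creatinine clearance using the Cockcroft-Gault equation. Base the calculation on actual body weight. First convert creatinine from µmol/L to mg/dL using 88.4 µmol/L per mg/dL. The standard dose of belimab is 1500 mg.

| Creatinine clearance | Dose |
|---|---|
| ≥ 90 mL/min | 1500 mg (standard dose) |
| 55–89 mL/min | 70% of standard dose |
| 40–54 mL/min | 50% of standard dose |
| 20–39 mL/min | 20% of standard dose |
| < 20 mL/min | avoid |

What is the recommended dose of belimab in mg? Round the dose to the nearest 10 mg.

SCr = 261 / 88.4 = 2.952 mg/dL
CrCl = (140 − 36) × 46 / (72 × 2.952) = 4784.0 / 212.54 ≈ 22.5 mL/min
CrCl ≈ 23 mL/min → bracket 20–39 mL/min.
20% of 1500 mg = 300 mg

300 mg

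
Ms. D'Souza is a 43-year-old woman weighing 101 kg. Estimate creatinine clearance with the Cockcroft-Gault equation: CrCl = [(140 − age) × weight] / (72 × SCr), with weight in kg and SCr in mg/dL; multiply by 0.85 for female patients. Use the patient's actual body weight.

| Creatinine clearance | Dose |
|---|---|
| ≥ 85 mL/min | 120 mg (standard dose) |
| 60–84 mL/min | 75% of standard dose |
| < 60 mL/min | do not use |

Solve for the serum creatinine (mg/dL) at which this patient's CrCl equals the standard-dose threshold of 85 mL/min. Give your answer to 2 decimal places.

Standard dose requires CrCl ≥ 85 mL/min.
Set (140 − 43) × 101 × 0.85 / (72 × SCr) = 85
SCr = (140 − 43) × 101 × 0.85 / (72 × 85) = 1.361 mg/dL

1.36 mg/dL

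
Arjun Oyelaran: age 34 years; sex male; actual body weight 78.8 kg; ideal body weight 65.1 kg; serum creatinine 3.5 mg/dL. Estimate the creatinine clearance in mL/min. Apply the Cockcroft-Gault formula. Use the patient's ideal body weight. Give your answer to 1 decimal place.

27.4 mL/min

CrCl = (140 − 34) × 65.1 / (72 × 3.5) = 6900.6 / 252.00 ≈ 27.4 mL/min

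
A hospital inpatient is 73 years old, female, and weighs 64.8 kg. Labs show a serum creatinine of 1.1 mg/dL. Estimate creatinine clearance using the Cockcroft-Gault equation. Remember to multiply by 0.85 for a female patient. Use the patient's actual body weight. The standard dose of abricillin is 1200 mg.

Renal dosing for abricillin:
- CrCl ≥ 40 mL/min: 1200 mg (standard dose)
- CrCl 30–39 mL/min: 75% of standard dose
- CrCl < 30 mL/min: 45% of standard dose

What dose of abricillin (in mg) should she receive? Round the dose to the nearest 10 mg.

CrCl = (140 − 73) × 64.8 / (72 × 1.1) × 0.85 = 4341.6 / 79.20 × 0.85 ≈ 46.6 mL/min
CrCl ≈ 47 mL/min → bracket ≥ 40 mL/min.
100% of 1200 mg = 1200 mg

1200 mg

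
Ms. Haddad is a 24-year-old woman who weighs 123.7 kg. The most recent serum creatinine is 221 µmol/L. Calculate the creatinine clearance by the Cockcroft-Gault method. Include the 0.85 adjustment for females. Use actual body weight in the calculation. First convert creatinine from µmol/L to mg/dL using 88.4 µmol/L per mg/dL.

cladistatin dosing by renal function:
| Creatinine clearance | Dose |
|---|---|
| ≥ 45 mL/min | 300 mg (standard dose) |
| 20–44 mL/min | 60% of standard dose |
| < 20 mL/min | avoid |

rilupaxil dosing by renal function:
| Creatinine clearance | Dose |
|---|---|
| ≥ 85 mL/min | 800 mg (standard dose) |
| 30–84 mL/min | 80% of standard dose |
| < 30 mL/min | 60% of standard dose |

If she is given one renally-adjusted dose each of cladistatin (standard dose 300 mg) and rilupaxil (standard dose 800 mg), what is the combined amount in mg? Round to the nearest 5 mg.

SCr = 221 / 88.4 = 2.5 mg/dL
CrCl = (140 − 24) × 123.7 / (72 × 2.5) × 0.85 = 14349.2 / 180.00 × 0.85 ≈ 67.8 mL/min
CrCl ≈ 68 mL/min.
cladistatin: ≥ 45 mL/min → 100% of 300 mg = 300 mg.
rilupaxil: 30–84 mL/min → 80% of 800 mg = 640 mg.
Total = 300 + 640 = 940 mg.

940 mg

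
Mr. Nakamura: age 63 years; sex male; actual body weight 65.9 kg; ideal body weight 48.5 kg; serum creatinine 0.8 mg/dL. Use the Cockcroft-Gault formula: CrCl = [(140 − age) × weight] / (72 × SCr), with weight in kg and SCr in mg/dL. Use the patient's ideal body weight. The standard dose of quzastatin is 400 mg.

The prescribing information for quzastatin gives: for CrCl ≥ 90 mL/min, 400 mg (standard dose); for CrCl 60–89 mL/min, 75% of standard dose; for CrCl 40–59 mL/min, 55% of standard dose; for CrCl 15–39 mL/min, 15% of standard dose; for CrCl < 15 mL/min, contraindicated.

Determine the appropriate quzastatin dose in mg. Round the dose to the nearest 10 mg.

300 mg

CrCl = (140 − 63) × 48.5 / (72 × 0.8) = 3734.5 / 57.60 ≈ 64.8 mL/min
CrCl ≈ 65 mL/min → bracket 60–89 mL/min.
75% of 400 mg = 300 mg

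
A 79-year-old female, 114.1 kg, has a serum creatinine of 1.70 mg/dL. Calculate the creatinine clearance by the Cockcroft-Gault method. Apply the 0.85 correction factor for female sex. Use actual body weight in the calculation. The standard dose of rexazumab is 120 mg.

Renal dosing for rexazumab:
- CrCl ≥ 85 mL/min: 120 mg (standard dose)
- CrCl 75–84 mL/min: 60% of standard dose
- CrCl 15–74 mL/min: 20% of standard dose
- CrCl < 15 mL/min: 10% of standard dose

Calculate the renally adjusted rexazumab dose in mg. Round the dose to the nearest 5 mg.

25 mg

CrCl = (140 − 79) × 114.1 / (72 × 1.7) × 0.85 = 6960.1 / 122.40 × 0.85 ≈ 48.3 mL/min
CrCl ≈ 48 mL/min → bracket 15–74 mL/min.
20% of 120 mg = 24 mg → 25 mg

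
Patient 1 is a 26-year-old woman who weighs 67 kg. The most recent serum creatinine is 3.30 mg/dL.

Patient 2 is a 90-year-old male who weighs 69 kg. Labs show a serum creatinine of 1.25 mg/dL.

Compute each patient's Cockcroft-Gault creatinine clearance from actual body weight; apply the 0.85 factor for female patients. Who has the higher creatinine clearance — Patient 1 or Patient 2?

Patient 2

Patient 1: CrCl = (140 − 26) × 67 / (72 × 3.3) × 0.85 = 7638.0 / 237.60 × 0.85 ≈ 27.3 mL/min
Patient 2: CrCl = (140 − 90) × 69 / (72 × 1.25) = 3450.0 / 90.00 ≈ 38.3 mL/min
27.3 vs 38.3 mL/min → Patient 2 is higher.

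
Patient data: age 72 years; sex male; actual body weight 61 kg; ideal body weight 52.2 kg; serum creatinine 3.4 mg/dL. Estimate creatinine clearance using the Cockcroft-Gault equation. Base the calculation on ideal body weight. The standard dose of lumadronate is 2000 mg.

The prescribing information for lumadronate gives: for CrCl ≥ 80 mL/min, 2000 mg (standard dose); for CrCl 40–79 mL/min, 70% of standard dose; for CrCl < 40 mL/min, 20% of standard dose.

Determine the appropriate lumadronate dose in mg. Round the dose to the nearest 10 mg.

CrCl = (140 − 72) × 52.2 / (72 × 3.4) = 3549.6 / 244.80 ≈ 14.5 mL/min
CrCl ≈ 15 mL/min → bracket < 40 mL/min.
20% of 2000 mg = 400 mg

400 mg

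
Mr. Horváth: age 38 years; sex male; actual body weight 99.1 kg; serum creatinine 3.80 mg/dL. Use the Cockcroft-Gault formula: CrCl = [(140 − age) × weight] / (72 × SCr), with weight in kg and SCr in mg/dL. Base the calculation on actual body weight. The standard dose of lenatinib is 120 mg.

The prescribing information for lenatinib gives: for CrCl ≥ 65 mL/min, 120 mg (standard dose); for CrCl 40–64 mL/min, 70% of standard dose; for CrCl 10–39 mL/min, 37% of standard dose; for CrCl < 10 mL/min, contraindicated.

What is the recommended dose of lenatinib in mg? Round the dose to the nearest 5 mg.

CrCl = (140 − 38) × 99.1 / (72 × 3.8) = 10108.2 / 273.60 ≈ 36.9 mL/min
CrCl ≈ 37 mL/min → bracket 10–39 mL/min.
37% of 120 mg = 44.4 mg → 45 mg

45 mg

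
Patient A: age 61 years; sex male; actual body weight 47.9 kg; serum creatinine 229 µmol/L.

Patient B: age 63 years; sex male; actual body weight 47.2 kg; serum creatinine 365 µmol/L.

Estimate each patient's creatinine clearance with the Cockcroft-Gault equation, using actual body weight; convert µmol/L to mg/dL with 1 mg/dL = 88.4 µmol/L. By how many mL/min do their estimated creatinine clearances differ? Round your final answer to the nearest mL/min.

8 mL/min

Patient A: SCr = 229 / 88.4 = 2.59 mg/dL
Patient A: CrCl = (140 − 61) × 47.9 / (72 × 2.59) = 3784.1 / 186.48 ≈ 20.3 mL/min
Patient B: SCr = 365 / 88.4 = 4.129 mg/dL
Patient B: CrCl = (140 − 63) × 47.2 / (72 × 4.129) = 3634.4 / 297.29 ≈ 12.2 mL/min
|20.3 − 12.2| = 8.1 mL/min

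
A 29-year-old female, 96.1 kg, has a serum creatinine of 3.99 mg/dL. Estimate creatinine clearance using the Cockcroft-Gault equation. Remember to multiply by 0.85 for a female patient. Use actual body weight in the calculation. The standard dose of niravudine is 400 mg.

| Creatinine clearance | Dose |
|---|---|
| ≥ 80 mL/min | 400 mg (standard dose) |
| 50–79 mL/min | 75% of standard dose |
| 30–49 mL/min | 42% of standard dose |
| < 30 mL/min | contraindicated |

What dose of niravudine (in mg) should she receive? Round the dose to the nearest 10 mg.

CrCl = (140 − 29) × 96.1 / (72 × 3.99) × 0.85 = 10667.1 / 287.28 × 0.85 ≈ 31.6 mL/min
CrCl ≈ 32 mL/min → bracket 30–49 mL/min.
42% of 400 mg = 168 mg → 170 mg

170 mg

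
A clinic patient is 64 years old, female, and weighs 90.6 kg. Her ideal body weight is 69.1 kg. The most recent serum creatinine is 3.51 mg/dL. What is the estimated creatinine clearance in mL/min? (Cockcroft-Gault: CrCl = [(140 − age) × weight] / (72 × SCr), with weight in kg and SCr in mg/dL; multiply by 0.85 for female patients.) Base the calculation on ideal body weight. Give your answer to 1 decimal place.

CrCl = (140 − 64) × 69.1 / (72 × 3.51) × 0.85 = 5251.6 / 252.72 × 0.85 ≈ 17.7 mL/min

17.7 mL/min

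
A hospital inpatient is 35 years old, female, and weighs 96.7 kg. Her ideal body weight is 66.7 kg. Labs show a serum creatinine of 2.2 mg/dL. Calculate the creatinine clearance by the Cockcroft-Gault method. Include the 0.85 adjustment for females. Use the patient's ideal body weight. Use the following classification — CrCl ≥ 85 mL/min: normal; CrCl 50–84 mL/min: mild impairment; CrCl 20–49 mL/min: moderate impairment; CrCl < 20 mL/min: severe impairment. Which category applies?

moderate impairment

CrCl = (140 − 35) × 66.7 / (72 × 2.2) × 0.85 = 7003.5 / 158.40 × 0.85 ≈ 37.6 mL/min
38 mL/min falls in the 'moderate impairment' range.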